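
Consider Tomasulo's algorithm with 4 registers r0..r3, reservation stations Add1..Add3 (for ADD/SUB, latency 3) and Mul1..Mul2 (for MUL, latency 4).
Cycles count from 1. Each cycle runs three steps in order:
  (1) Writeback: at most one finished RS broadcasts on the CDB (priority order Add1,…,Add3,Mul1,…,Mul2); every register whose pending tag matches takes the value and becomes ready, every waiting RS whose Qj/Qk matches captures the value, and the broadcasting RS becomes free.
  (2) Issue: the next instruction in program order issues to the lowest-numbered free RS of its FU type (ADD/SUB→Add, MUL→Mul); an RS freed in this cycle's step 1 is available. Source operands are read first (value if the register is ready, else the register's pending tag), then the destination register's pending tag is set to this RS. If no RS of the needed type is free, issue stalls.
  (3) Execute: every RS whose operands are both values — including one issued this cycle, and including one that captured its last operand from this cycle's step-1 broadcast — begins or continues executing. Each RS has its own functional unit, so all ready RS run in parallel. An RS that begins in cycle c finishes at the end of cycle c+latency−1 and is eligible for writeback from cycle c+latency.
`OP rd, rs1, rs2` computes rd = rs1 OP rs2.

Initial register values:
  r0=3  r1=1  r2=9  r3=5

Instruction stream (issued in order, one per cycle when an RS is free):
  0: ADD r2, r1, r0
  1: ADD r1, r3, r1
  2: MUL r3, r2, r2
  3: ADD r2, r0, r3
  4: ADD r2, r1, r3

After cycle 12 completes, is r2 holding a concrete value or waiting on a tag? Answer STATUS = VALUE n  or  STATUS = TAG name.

STATUS = VALUE 22

  c1: issue ADD r2<-Add1  regs: r0:3,r1:1,r2:Add1,r3:5
  c2: issue ADD r1<-Add2  regs: r0:3,r1:Add2,r2:Add1,r3:5
  c3: issue MUL r3<-Mul1  regs: r0:3,r1:Add2,r2:Add1,r3:Mul1
  c4: CDB Add1=4; issue ADD r2<-Add1  regs: r0:3,r1:Add2,r2:Add1,r3:Mul1
  c5: CDB Add2=6; issue ADD r2<-Add2  regs: r0:3,r1:6,r2:Add2,r3:Mul1
  c6: -  regs: r0:3,r1:6,r2:Add2,r3:Mul1
  c7: -  regs: r0:3,r1:6,r2:Add2,r3:Mul1
  c8: CDB Mul1=16  regs: r0:3,r1:6,r2:Add2,r3:16
  c9: -  regs: r0:3,r1:6,r2:Add2,r3:16
  c10: -  regs: r0:3,r1:6,r2:Add2,r3:16
  c11: CDB Add1=19  regs: r0:3,r1:6,r2:Add2,r3:16
  c12: CDB Add2=22  regs: r0:3,r1:6,r2:22,r3:16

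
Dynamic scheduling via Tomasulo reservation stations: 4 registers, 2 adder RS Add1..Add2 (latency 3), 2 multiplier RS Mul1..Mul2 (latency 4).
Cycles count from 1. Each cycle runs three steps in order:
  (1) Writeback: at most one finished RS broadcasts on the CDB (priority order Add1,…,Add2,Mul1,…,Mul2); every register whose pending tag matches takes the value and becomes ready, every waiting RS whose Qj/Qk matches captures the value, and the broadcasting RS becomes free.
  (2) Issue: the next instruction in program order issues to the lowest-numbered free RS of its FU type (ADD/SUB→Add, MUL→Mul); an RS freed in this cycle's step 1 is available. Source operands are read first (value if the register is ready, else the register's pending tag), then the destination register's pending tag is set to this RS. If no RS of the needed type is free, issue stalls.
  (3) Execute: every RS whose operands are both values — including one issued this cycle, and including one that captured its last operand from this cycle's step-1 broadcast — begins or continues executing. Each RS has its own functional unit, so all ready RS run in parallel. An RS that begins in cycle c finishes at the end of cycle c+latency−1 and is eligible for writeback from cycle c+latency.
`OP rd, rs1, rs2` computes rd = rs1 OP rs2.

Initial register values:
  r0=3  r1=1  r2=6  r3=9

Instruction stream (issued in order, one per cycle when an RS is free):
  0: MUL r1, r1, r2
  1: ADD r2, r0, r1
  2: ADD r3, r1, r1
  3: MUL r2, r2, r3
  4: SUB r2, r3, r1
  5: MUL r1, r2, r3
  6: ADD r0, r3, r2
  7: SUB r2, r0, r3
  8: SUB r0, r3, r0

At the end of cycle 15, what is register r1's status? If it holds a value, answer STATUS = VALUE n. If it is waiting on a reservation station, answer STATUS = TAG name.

STATUS = TAG Mul1

c1: issue MUL r1<-Mul1 | r0:3,r1:Mul1,r2:6,r3:9
c2: issue ADD r2<-Add1 | r0:3,r1:Mul1,r2:Add1,r3:9
c3: issue ADD r3<-Add2 | r0:3,r1:Mul1,r2:Add1,r3:Add2
c4: issue MUL r2<-Mul2 | r0:3,r1:Mul1,r2:Mul2,r3:Add2
c5: CDB Mul1=6; stall | r0:3,r1:6,r2:Mul2,r3:Add2
c6: stall | r0:3,r1:6,r2:Mul2,r3:Add2
c7: stall | r0:3,r1:6,r2:Mul2,r3:Add2
c8: CDB Add1=9; issue SUB r2<-Add1 | r0:3,r1:6,r2:Add1,r3:Add2
c9: CDB Add2=12; issue MUL r1<-Mul1 | r0:3,r1:Mul1,r2:Add1,r3:12
c10: issue ADD r0<-Add2 | r0:Add2,r1:Mul1,r2:Add1,r3:12
c11: stall | r0:Add2,r1:Mul1,r2:Add1,r3:12
c12: CDB Add1=6; issue SUB r2<-Add1 | r0:Add2,r1:Mul1,r2:Add1,r3:12
c13: CDB Mul2=108; stall | r0:Add2,r1:Mul1,r2:Add1,r3:12
c14: stall | r0:Add2,r1:Mul1,r2:Add1,r3:12
c15: CDB Add2=18; issue SUB r0<-Add2 | r0:Add2,r1:Mul1,r2:Add1,r3:12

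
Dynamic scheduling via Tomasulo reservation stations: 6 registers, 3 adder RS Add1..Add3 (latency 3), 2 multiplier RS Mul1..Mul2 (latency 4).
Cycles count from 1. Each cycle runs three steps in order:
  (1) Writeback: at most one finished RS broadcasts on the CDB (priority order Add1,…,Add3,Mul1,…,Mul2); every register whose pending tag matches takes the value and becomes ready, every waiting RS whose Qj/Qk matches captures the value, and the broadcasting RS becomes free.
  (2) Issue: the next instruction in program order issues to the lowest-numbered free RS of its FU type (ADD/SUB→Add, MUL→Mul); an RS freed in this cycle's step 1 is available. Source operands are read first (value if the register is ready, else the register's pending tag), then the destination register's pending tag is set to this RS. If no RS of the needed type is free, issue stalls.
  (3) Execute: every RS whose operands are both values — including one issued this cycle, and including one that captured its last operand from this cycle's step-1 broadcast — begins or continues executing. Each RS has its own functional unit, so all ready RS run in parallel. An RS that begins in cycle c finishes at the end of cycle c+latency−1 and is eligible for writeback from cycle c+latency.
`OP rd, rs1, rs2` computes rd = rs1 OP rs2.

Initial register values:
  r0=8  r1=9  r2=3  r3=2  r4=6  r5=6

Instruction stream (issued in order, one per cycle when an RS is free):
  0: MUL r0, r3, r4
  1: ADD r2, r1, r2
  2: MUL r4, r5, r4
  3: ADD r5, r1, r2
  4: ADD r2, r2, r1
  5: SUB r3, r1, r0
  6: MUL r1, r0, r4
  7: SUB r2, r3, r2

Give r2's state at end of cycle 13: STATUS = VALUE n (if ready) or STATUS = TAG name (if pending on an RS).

c1: issue MUL r0<-Mul1 | r0:Mul1,r1:9,r2:3,r3:2,r4:6,r5:6
c2: issue ADD r2<-Add1 | r0:Mul1,r1:9,r2:Add1,r3:2,r4:6,r5:6
c3: issue MUL r4<-Mul2 | r0:Mul1,r1:9,r2:Add1,r3:2,r4:Mul2,r5:6
c4: issue ADD r5<-Add2 | r0:Mul1,r1:9,r2:Add1,r3:2,r4:Mul2,r5:Add2
c5: CDB Add1=12; issue ADD r2<-Add1 | r0:Mul1,r1:9,r2:Add1,r3:2,r4:Mul2,r5:Add2
c6: CDB Mul1=12; issue SUB r3<-Add3 | r0:12,r1:9,r2:Add1,r3:Add3,r4:Mul2,r5:Add2
c7: CDB Mul2=36; issue MUL r1<-Mul1 | r0:12,r1:Mul1,r2:Add1,r3:Add3,r4:36,r5:Add2
c8: CDB Add1=21; issue SUB r2<-Add1 | r0:12,r1:Mul1,r2:Add1,r3:Add3,r4:36,r5:Add2
c9: CDB Add2=21 | r0:12,r1:Mul1,r2:Add1,r3:Add3,r4:36,r5:21
c10: CDB Add3=-3 | r0:12,r1:Mul1,r2:Add1,r3:-3,r4:36,r5:21
c11: CDB Mul1=432 | r0:12,r1:432,r2:Add1,r3:-3,r4:36,r5:21
c12: - | r0:12,r1:432,r2:Add1,r3:-3,r4:36,r5:21
c13: CDB Add1=-24 | r0:12,r1:432,r2:-24,r3:-3,r4:36,r5:21

STATUS = VALUE -24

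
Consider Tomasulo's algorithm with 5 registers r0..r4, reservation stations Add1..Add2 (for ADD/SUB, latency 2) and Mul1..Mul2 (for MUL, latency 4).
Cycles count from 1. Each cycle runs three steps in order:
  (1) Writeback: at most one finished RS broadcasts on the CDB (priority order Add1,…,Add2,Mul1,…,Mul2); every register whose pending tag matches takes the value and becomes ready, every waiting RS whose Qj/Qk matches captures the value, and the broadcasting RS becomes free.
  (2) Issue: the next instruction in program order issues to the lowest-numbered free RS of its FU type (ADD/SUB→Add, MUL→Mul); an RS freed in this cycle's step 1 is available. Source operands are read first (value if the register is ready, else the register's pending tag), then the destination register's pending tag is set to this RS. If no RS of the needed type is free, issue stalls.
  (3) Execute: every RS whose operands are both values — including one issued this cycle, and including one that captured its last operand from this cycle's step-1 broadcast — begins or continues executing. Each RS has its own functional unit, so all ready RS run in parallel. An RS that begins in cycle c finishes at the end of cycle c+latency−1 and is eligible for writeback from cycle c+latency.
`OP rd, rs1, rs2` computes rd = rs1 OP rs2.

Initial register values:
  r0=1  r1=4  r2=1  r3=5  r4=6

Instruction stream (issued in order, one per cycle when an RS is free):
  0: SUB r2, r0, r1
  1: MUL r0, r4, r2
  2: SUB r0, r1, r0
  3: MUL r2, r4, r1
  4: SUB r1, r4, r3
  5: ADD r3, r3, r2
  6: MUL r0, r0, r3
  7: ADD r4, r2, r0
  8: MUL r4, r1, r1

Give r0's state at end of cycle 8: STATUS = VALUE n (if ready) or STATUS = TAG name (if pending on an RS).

c1: issue SUB r2<-Add1 | r0:1,r1:4,r2:Add1,r3:5,r4:6
c2: issue MUL r0<-Mul1 | r0:Mul1,r1:4,r2:Add1,r3:5,r4:6
c3: CDB Add1=-3; issue SUB r0<-Add1 | r0:Add1,r1:4,r2:-3,r3:5,r4:6
c4: issue MUL r2<-Mul2 | r0:Add1,r1:4,r2:Mul2,r3:5,r4:6
c5: issue SUB r1<-Add2 | r0:Add1,r1:Add2,r2:Mul2,r3:5,r4:6
c6: stall | r0:Add1,r1:Add2,r2:Mul2,r3:5,r4:6
c7: CDB Add2=1; issue ADD r3<-Add2 | r0:Add1,r1:1,r2:Mul2,r3:Add2,r4:6
c8: CDB Mul1=-18; issue MUL r0<-Mul1 | r0:Mul1,r1:1,r2:Mul2,r3:Add2,r4:6

STATUS = TAG Mul1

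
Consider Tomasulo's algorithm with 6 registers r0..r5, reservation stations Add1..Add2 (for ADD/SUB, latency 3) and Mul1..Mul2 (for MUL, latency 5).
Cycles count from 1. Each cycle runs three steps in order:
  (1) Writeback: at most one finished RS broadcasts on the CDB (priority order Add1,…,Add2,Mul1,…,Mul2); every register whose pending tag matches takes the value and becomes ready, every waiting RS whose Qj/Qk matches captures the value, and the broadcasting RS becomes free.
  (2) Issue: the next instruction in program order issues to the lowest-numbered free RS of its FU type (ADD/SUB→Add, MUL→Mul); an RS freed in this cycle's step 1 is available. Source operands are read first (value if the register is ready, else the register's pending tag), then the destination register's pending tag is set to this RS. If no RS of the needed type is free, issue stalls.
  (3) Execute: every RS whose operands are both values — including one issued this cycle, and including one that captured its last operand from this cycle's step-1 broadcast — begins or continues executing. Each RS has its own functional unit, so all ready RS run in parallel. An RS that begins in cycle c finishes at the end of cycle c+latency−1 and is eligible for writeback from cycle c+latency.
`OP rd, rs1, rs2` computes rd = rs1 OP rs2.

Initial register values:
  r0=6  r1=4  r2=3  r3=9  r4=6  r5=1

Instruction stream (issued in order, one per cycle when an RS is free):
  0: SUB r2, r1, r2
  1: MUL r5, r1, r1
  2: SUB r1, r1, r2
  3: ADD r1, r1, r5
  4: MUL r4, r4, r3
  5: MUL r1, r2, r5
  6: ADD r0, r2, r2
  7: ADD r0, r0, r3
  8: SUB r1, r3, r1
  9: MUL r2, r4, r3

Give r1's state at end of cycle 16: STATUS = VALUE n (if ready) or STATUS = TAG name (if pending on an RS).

STATUS = VALUE -7

  c1: issue SUB r2<-Add1  regs: r0:6,r1:4,r2:Add1,r3:9,r4:6,r5:1
  c2: issue MUL r5<-Mul1  regs: r0:6,r1:4,r2:Add1,r3:9,r4:6,r5:Mul1
  c3: issue SUB r1<-Add2  regs: r0:6,r1:Add2,r2:Add1,r3:9,r4:6,r5:Mul1
  c4: CDB Add1=1; issue ADD r1<-Add1  regs: r0:6,r1:Add1,r2:1,r3:9,r4:6,r5:Mul1
  c5: issue MUL r4<-Mul2  regs: r0:6,r1:Add1,r2:1,r3:9,r4:Mul2,r5:Mul1
  c6: stall  regs: r0:6,r1:Add1,r2:1,r3:9,r4:Mul2,r5:Mul1
  c7: CDB Add2=3; stall  regs: r0:6,r1:Add1,r2:1,r3:9,r4:Mul2,r5:Mul1
  c8: CDB Mul1=16; issue MUL r1<-Mul1  regs: r0:6,r1:Mul1,r2:1,r3:9,r4:Mul2,r5:16
  c9: issue ADD r0<-Add2  regs: r0:Add2,r1:Mul1,r2:1,r3:9,r4:Mul2,r5:16
  c10: CDB Mul2=54; stall  regs: r0:Add2,r1:Mul1,r2:1,r3:9,r4:54,r5:16
  c11: CDB Add1=19; issue ADD r0<-Add1  regs: r0:Add1,r1:Mul1,r2:1,r3:9,r4:54,r5:16
  c12: CDB Add2=2; issue SUB r1<-Add2  regs: r0:Add1,r1:Add2,r2:1,r3:9,r4:54,r5:16
  c13: CDB Mul1=16; issue MUL r2<-Mul1  regs: r0:Add1,r1:Add2,r2:Mul1,r3:9,r4:54,r5:16
  c14: -  regs: r0:Add1,r1:Add2,r2:Mul1,r3:9,r4:54,r5:16
  c15: CDB Add1=11  regs: r0:11,r1:Add2,r2:Mul1,r3:9,r4:54,r5:16
  c16: CDB Add2=-7  regs: r0:11,r1:-7,r2:Mul1,r3:9,r4:54,r5:16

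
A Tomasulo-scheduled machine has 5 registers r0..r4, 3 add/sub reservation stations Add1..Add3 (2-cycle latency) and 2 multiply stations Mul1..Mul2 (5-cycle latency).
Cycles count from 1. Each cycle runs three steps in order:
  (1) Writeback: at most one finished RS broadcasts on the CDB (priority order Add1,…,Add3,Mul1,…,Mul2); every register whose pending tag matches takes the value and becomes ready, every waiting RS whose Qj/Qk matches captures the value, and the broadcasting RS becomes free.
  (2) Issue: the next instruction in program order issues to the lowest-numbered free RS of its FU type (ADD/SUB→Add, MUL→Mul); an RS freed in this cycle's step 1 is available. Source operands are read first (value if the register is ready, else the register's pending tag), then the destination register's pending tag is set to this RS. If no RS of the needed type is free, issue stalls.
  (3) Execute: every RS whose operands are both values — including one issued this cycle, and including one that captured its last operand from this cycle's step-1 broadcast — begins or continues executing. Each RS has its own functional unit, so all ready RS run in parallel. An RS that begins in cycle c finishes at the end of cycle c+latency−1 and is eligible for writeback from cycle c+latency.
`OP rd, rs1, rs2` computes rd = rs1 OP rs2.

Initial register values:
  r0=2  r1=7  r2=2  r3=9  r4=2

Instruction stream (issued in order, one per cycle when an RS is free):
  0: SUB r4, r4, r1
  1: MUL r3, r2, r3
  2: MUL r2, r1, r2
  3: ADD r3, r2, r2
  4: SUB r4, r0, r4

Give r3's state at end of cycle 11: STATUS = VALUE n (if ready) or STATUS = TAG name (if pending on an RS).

c1: issue SUB r4<-Add1 | r0:2,r1:7,r2:2,r3:9,r4:Add1
c2: issue MUL r3<-Mul1 | r0:2,r1:7,r2:2,r3:Mul1,r4:Add1
c3: CDB Add1=-5; issue MUL r2<-Mul2 | r0:2,r1:7,r2:Mul2,r3:Mul1,r4:-5
c4: issue ADD r3<-Add1 | r0:2,r1:7,r2:Mul2,r3:Add1,r4:-5
c5: issue SUB r4<-Add2 | r0:2,r1:7,r2:Mul2,r3:Add1,r4:Add2
c6: - | r0:2,r1:7,r2:Mul2,r3:Add1,r4:Add2
c7: CDB Add2=7 | r0:2,r1:7,r2:Mul2,r3:Add1,r4:7
c8: CDB Mul1=18 | r0:2,r1:7,r2:Mul2,r3:Add1,r4:7
c9: CDB Mul2=14 | r0:2,r1:7,r2:14,r3:Add1,r4:7
c10: - | r0:2,r1:7,r2:14,r3:Add1,r4:7
c11: CDB Add1=28 | r0:2,r1:7,r2:14,r3:28,r4:7

STATUS = VALUE 28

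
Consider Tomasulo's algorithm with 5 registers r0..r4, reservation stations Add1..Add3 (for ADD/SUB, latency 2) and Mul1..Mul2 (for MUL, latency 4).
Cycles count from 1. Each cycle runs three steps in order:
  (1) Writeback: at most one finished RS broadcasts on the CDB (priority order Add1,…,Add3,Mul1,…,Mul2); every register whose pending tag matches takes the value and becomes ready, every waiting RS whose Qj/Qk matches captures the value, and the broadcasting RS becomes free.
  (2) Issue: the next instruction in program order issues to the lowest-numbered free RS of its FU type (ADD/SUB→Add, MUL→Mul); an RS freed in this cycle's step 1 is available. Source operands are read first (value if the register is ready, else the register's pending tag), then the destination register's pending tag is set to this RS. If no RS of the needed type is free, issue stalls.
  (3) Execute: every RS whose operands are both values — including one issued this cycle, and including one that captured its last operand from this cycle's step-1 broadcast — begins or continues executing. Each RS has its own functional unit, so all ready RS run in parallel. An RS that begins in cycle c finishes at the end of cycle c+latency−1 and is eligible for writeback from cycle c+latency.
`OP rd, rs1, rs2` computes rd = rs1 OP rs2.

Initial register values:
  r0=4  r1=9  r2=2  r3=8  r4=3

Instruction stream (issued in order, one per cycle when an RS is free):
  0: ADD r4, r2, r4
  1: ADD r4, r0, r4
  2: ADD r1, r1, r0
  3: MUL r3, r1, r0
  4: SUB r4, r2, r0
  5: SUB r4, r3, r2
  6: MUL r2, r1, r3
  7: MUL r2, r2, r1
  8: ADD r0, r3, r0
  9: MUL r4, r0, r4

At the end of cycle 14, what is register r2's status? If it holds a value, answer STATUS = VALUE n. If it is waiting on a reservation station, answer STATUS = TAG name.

STATUS = TAG Mul1

cycle 1: issue ADD r4<-Add1 // r0:4,r1:9,r2:2,r3:8,r4:Add1
cycle 2: issue ADD r4<-Add2 // r0:4,r1:9,r2:2,r3:8,r4:Add2
cycle 3: CDB Add1=5; issue ADD r1<-Add1 // r0:4,r1:Add1,r2:2,r3:8,r4:Add2
cycle 4: issue MUL r3<-Mul1 // r0:4,r1:Add1,r2:2,r3:Mul1,r4:Add2
cycle 5: CDB Add1=13; issue SUB r4<-Add1 // r0:4,r1:13,r2:2,r3:Mul1,r4:Add1
cycle 6: CDB Add2=9; issue SUB r4<-Add2 // r0:4,r1:13,r2:2,r3:Mul1,r4:Add2
cycle 7: CDB Add1=-2; issue MUL r2<-Mul2 // r0:4,r1:13,r2:Mul2,r3:Mul1,r4:Add2
cycle 8: stall // r0:4,r1:13,r2:Mul2,r3:Mul1,r4:Add2
cycle 9: CDB Mul1=52; issue MUL r2<-Mul1 // r0:4,r1:13,r2:Mul1,r3:52,r4:Add2
cycle 10: issue ADD r0<-Add1 // r0:Add1,r1:13,r2:Mul1,r3:52,r4:Add2
cycle 11: CDB Add2=50; stall // r0:Add1,r1:13,r2:Mul1,r3:52,r4:50
cycle 12: CDB Add1=56; stall // r0:56,r1:13,r2:Mul1,r3:52,r4:50
cycle 13: CDB Mul2=676; issue MUL r4<-Mul2 // r0:56,r1:13,r2:Mul1,r3:52,r4:Mul2
cycle 14: - // r0:56,r1:13,r2:Mul1,r3:52,r4:Mul2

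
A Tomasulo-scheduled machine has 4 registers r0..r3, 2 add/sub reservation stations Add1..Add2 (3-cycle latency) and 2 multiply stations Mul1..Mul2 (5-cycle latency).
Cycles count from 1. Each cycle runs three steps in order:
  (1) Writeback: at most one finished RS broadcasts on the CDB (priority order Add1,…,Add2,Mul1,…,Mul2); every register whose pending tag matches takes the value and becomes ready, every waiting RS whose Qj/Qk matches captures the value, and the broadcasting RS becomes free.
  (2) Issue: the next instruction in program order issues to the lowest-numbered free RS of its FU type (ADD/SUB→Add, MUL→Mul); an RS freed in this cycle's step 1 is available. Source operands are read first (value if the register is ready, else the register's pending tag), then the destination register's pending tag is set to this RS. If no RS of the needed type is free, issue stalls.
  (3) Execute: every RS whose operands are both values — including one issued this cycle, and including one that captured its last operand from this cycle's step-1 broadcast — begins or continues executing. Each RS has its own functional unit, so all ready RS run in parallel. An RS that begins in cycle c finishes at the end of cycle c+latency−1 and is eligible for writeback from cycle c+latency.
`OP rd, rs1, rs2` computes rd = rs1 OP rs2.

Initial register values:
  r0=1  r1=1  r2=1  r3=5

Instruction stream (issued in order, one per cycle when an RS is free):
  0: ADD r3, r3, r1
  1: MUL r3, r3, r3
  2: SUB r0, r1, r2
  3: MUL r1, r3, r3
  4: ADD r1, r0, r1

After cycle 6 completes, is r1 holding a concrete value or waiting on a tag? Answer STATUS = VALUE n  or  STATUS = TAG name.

STATUS = TAG Add1

  c1: issue ADD r3<-Add1  regs: r0:1,r1:1,r2:1,r3:Add1
  c2: issue MUL r3<-Mul1  regs: r0:1,r1:1,r2:1,r3:Mul1
  c3: issue SUB r0<-Add2  regs: r0:Add2,r1:1,r2:1,r3:Mul1
  c4: CDB Add1=6; issue MUL r1<-Mul2  regs: r0:Add2,r1:Mul2,r2:1,r3:Mul1
  c5: issue ADD r1<-Add1  regs: r0:Add2,r1:Add1,r2:1,r3:Mul1
  c6: CDB Add2=0  regs: r0:0,r1:Add1,r2:1,r3:Mul1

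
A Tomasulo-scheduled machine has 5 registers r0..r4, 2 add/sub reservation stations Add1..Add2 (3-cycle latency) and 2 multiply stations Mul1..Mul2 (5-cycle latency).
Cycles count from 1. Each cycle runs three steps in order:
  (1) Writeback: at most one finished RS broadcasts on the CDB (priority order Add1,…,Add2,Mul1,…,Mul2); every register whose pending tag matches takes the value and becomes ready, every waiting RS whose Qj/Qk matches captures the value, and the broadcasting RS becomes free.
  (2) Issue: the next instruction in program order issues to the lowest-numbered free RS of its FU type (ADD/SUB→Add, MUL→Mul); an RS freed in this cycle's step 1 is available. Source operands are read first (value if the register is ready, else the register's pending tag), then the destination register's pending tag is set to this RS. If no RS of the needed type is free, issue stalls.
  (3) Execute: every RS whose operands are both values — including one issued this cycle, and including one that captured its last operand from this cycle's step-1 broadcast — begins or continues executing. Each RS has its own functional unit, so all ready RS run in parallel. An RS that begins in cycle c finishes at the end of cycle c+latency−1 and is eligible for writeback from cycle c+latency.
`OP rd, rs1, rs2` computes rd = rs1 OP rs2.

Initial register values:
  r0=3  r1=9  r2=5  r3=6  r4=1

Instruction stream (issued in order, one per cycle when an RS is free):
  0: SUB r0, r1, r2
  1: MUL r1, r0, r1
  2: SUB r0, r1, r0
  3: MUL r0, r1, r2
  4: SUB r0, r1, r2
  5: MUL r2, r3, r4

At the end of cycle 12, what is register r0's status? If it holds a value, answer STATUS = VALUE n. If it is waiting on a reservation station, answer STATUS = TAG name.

cycle 1: issue SUB r0<-Add1 // r0:Add1,r1:9,r2:5,r3:6,r4:1
cycle 2: issue MUL r1<-Mul1 // r0:Add1,r1:Mul1,r2:5,r3:6,r4:1
cycle 3: issue SUB r0<-Add2 // r0:Add2,r1:Mul1,r2:5,r3:6,r4:1
cycle 4: CDB Add1=4; issue MUL r0<-Mul2 // r0:Mul2,r1:Mul1,r2:5,r3:6,r4:1
cycle 5: issue SUB r0<-Add1 // r0:Add1,r1:Mul1,r2:5,r3:6,r4:1
cycle 6: stall // r0:Add1,r1:Mul1,r2:5,r3:6,r4:1
cycle 7: stall // r0:Add1,r1:Mul1,r2:5,r3:6,r4:1
cycle 8: stall // r0:Add1,r1:Mul1,r2:5,r3:6,r4:1
cycle 9: CDB Mul1=36; issue MUL r2<-Mul1 // r0:Add1,r1:36,r2:Mul1,r3:6,r4:1
cycle 10: - // r0:Add1,r1:36,r2:Mul1,r3:6,r4:1
cycle 11: - // r0:Add1,r1:36,r2:Mul1,r3:6,r4:1
cycle 12: CDB Add1=31 // r0:31,r1:36,r2:Mul1,r3:6,r4:1

STATUS = VALUE 31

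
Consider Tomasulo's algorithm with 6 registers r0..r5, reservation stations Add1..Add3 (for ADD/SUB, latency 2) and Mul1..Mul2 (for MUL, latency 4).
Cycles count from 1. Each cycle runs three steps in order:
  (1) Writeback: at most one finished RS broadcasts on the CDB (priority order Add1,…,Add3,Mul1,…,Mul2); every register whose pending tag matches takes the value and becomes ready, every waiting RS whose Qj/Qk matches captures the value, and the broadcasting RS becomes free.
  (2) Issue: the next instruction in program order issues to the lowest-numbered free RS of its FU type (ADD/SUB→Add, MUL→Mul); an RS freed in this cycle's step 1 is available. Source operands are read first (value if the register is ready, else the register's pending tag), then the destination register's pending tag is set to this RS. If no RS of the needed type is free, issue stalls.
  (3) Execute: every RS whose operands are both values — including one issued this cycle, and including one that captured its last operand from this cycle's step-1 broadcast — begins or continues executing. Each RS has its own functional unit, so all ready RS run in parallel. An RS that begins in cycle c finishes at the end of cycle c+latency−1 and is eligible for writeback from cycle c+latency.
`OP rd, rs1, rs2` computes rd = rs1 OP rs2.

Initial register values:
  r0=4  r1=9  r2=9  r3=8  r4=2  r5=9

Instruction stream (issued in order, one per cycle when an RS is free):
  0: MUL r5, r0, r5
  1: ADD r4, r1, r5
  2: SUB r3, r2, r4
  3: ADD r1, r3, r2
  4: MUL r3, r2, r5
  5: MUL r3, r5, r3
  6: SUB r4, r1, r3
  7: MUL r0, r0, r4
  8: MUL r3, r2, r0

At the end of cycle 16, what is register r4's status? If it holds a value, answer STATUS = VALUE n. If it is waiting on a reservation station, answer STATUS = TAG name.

cycle 1: issue MUL r5<-Mul1 // r0:4,r1:9,r2:9,r3:8,r4:2,r5:Mul1
cycle 2: issue ADD r4<-Add1 // r0:4,r1:9,r2:9,r3:8,r4:Add1,r5:Mul1
cycle 3: issue SUB r3<-Add2 // r0:4,r1:9,r2:9,r3:Add2,r4:Add1,r5:Mul1
cycle 4: issue ADD r1<-Add3 // r0:4,r1:Add3,r2:9,r3:Add2,r4:Add1,r5:Mul1
cycle 5: CDB Mul1=36; issue MUL r3<-Mul1 // r0:4,r1:Add3,r2:9,r3:Mul1,r4:Add1,r5:36
cycle 6: issue MUL r3<-Mul2 // r0:4,r1:Add3,r2:9,r3:Mul2,r4:Add1,r5:36
cycle 7: CDB Add1=45; issue SUB r4<-Add1 // r0:4,r1:Add3,r2:9,r3:Mul2,r4:Add1,r5:36
cycle 8: stall // r0:4,r1:Add3,r2:9,r3:Mul2,r4:Add1,r5:36
cycle 9: CDB Add2=-36; stall // r0:4,r1:Add3,r2:9,r3:Mul2,r4:Add1,r5:36
cycle 10: CDB Mul1=324; issue MUL r0<-Mul1 // r0:Mul1,r1:Add3,r2:9,r3:Mul2,r4:Add1,r5:36
cycle 11: CDB Add3=-27; stall // r0:Mul1,r1:-27,r2:9,r3:Mul2,r4:Add1,r5:36
cycle 12: stall // r0:Mul1,r1:-27,r2:9,r3:Mul2,r4:Add1,r5:36
cycle 13: stall // r0:Mul1,r1:-27,r2:9,r3:Mul2,r4:Add1,r5:36
cycle 14: CDB Mul2=11664; issue MUL r3<-Mul2 // r0:Mul1,r1:-27,r2:9,r3:Mul2,r4:Add1,r5:36
cycle 15: - // r0:Mul1,r1:-27,r2:9,r3:Mul2,r4:Add1,r5:36
cycle 16: CDB Add1=-11691 // r0:Mul1,r1:-27,r2:9,r3:Mul2,r4:-11691,r5:36

STATUS = VALUE -11691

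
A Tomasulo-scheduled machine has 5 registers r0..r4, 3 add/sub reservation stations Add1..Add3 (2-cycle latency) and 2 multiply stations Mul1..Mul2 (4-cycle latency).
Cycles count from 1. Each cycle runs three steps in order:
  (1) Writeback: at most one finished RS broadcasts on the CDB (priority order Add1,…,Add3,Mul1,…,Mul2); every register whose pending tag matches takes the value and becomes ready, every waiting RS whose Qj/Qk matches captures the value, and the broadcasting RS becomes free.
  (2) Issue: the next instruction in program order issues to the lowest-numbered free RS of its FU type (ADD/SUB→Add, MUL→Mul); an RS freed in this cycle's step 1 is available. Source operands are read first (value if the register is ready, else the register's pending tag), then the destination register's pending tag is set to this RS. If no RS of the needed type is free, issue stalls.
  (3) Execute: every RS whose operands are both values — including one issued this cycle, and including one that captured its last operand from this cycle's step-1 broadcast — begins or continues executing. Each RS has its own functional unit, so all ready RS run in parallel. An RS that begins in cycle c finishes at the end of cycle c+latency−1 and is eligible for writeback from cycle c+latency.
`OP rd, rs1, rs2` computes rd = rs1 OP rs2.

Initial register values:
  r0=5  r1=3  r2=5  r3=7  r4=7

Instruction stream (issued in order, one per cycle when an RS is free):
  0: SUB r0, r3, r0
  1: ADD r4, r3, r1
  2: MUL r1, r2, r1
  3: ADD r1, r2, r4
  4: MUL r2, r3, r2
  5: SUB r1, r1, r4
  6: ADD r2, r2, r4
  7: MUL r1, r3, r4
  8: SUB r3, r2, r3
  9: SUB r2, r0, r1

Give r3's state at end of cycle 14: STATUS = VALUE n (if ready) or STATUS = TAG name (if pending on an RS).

cycle 1: issue SUB r0<-Add1 // r0:Add1,r1:3,r2:5,r3:7,r4:7
cycle 2: issue ADD r4<-Add2 // r0:Add1,r1:3,r2:5,r3:7,r4:Add2
cycle 3: CDB Add1=2; issue MUL r1<-Mul1 // r0:2,r1:Mul1,r2:5,r3:7,r4:Add2
cycle 4: CDB Add2=10; issue ADD r1<-Add1 // r0:2,r1:Add1,r2:5,r3:7,r4:10
cycle 5: issue MUL r2<-Mul2 // r0:2,r1:Add1,r2:Mul2,r3:7,r4:10
cycle 6: CDB Add1=15; issue SUB r1<-Add1 // r0:2,r1:Add1,r2:Mul2,r3:7,r4:10
cycle 7: CDB Mul1=15; issue ADD r2<-Add2 // r0:2,r1:Add1,r2:Add2,r3:7,r4:10
cycle 8: CDB Add1=5; issue MUL r1<-Mul1 // r0:2,r1:Mul1,r2:Add2,r3:7,r4:10
cycle 9: CDB Mul2=35; issue SUB r3<-Add1 // r0:2,r1:Mul1,r2:Add2,r3:Add1,r4:10
cycle 10: issue SUB r2<-Add3 // r0:2,r1:Mul1,r2:Add3,r3:Add1,r4:10
cycle 11: CDB Add2=45 // r0:2,r1:Mul1,r2:Add3,r3:Add1,r4:10
cycle 12: CDB Mul1=70 // r0:2,r1:70,r2:Add3,r3:Add1,r4:10
cycle 13: CDB Add1=38 // r0:2,r1:70,r2:Add3,r3:38,r4:10
cycle 14: CDB Add3=-68 // r0:2,r1:70,r2:-68,r3:38,r4:10

STATUS = VALUE 38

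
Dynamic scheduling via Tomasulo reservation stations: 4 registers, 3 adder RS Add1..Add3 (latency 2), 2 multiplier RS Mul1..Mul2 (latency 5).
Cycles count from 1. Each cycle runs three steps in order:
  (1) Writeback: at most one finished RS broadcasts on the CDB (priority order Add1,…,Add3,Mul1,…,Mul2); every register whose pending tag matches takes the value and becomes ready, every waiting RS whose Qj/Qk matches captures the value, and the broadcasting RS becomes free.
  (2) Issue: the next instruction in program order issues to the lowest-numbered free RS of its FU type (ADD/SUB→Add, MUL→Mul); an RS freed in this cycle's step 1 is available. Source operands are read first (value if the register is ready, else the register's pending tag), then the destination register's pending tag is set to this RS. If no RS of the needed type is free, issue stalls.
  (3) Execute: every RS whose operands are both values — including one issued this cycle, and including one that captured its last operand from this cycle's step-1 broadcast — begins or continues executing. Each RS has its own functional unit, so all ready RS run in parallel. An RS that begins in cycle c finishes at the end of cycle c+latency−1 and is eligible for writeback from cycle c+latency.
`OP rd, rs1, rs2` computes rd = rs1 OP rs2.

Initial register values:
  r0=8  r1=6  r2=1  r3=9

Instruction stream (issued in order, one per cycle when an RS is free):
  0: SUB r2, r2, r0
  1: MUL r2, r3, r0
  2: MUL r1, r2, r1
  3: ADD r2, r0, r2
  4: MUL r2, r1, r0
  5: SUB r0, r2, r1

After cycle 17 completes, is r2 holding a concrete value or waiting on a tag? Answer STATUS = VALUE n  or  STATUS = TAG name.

c1: issue SUB r2<-Add1 | r0:8,r1:6,r2:Add1,r3:9
c2: issue MUL r2<-Mul1 | r0:8,r1:6,r2:Mul1,r3:9
c3: CDB Add1=-7; issue MUL r1<-Mul2 | r0:8,r1:Mul2,r2:Mul1,r3:9
c4: issue ADD r2<-Add1 | r0:8,r1:Mul2,r2:Add1,r3:9
c5: stall | r0:8,r1:Mul2,r2:Add1,r3:9
c6: stall | r0:8,r1:Mul2,r2:Add1,r3:9
c7: CDB Mul1=72; issue MUL r2<-Mul1 | r0:8,r1:Mul2,r2:Mul1,r3:9
c8: issue SUB r0<-Add2 | r0:Add2,r1:Mul2,r2:Mul1,r3:9
c9: CDB Add1=80 | r0:Add2,r1:Mul2,r2:Mul1,r3:9
c10: - | r0:Add2,r1:Mul2,r2:Mul1,r3:9
c11: - | r0:Add2,r1:Mul2,r2:Mul1,r3:9
c12: CDB Mul2=432 | r0:Add2,r1:432,r2:Mul1,r3:9
c13: - | r0:Add2,r1:432,r2:Mul1,r3:9
c14: - | r0:Add2,r1:432,r2:Mul1,r3:9
c15: - | r0:Add2,r1:432,r2:Mul1,r3:9
c16: - | r0:Add2,r1:432,r2:Mul1,r3:9
c17: CDB Mul1=3456 | r0:Add2,r1:432,r2:3456,r3:9

STATUS = VALUE 3456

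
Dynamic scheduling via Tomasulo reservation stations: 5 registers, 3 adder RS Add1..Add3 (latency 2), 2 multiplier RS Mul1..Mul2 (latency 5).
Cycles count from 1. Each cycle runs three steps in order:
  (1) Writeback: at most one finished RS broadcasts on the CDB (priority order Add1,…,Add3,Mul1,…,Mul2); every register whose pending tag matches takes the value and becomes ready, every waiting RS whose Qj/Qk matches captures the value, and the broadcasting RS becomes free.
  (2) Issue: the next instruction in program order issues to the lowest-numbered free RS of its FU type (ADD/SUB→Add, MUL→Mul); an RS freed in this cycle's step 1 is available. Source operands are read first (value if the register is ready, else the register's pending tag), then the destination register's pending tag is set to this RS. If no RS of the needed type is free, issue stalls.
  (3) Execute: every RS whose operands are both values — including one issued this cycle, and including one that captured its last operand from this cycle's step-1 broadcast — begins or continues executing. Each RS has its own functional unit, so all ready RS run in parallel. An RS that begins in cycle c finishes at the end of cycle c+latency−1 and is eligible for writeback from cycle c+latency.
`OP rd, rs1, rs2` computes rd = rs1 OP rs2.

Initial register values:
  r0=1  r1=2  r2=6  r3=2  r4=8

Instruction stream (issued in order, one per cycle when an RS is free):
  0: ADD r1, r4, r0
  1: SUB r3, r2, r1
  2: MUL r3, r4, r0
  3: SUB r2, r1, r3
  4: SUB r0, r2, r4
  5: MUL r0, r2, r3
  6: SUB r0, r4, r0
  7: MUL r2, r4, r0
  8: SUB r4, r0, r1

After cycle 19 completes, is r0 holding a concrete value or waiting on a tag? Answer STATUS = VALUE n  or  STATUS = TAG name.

  c1: issue ADD r1<-Add1  regs: r0:1,r1:Add1,r2:6,r3:2,r4:8
  c2: issue SUB r3<-Add2  regs: r0:1,r1:Add1,r2:6,r3:Add2,r4:8
  c3: CDB Add1=9; issue MUL r3<-Mul1  regs: r0:1,r1:9,r2:6,r3:Mul1,r4:8
  c4: issue SUB r2<-Add1  regs: r0:1,r1:9,r2:Add1,r3:Mul1,r4:8
  c5: CDB Add2=-3; issue SUB r0<-Add2  regs: r0:Add2,r1:9,r2:Add1,r3:Mul1,r4:8
  c6: issue MUL r0<-Mul2  regs: r0:Mul2,r1:9,r2:Add1,r3:Mul1,r4:8
  c7: issue SUB r0<-Add3  regs: r0:Add3,r1:9,r2:Add1,r3:Mul1,r4:8
  c8: CDB Mul1=8; issue MUL r2<-Mul1  regs: r0:Add3,r1:9,r2:Mul1,r3:8,r4:8
  c9: stall  regs: r0:Add3,r1:9,r2:Mul1,r3:8,r4:8
  c10: CDB Add1=1; issue SUB r4<-Add1  regs: r0:Add3,r1:9,r2:Mul1,r3:8,r4:Add1
  c11: -  regs: r0:Add3,r1:9,r2:Mul1,r3:8,r4:Add1
  c12: CDB Add2=-7  regs: r0:Add3,r1:9,r2:Mul1,r3:8,r4:Add1
  c13: -  regs: r0:Add3,r1:9,r2:Mul1,r3:8,r4:Add1
  c14: -  regs: r0:Add3,r1:9,r2:Mul1,r3:8,r4:Add1
  c15: CDB Mul2=8  regs: r0:Add3,r1:9,r2:Mul1,r3:8,r4:Add1
  c16: -  regs: r0:Add3,r1:9,r2:Mul1,r3:8,r4:Add1
  c17: CDB Add3=0  regs: r0:0,r1:9,r2:Mul1,r3:8,r4:Add1
  c18: -  regs: r0:0,r1:9,r2:Mul1,r3:8,r4:Add1
  c19: CDB Add1=-9  regs: r0:0,r1:9,r2:Mul1,r3:8,r4:-9

STATUS = VALUE 0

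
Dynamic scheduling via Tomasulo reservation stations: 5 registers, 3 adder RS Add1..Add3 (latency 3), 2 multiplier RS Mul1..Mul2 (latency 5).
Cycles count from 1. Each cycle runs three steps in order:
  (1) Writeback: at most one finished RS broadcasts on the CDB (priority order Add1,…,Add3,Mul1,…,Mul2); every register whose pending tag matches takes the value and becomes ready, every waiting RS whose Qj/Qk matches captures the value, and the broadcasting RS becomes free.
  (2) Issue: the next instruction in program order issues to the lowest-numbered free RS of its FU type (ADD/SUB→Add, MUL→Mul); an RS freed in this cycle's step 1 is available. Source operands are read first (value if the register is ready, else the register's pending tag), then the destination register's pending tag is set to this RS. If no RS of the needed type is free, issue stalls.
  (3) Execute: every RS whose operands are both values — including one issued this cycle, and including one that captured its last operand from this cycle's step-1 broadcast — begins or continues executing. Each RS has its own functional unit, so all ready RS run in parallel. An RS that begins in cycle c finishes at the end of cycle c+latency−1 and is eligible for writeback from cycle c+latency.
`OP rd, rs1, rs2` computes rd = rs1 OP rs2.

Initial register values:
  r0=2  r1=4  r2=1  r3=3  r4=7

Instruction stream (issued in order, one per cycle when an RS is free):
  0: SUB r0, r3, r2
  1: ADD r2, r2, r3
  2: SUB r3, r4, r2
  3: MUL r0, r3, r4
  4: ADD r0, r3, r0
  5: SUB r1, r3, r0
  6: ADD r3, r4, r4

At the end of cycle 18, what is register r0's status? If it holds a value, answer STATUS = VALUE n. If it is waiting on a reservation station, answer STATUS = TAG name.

STATUS = VALUE 24

c1: issue SUB r0<-Add1 | r0:Add1,r1:4,r2:1,r3:3,r4:7
c2: issue ADD r2<-Add2 | r0:Add1,r1:4,r2:Add2,r3:3,r4:7
c3: issue SUB r3<-Add3 | r0:Add1,r1:4,r2:Add2,r3:Add3,r4:7
c4: CDB Add1=2; issue MUL r0<-Mul1 | r0:Mul1,r1:4,r2:Add2,r3:Add3,r4:7
c5: CDB Add2=4; issue ADD r0<-Add1 | r0:Add1,r1:4,r2:4,r3:Add3,r4:7
c6: issue SUB r1<-Add2 | r0:Add1,r1:Add2,r2:4,r3:Add3,r4:7
c7: stall | r0:Add1,r1:Add2,r2:4,r3:Add3,r4:7
c8: CDB Add3=3; issue ADD r3<-Add3 | r0:Add1,r1:Add2,r2:4,r3:Add3,r4:7
c9: - | r0:Add1,r1:Add2,r2:4,r3:Add3,r4:7
c10: - | r0:Add1,r1:Add2,r2:4,r3:Add3,r4:7
c11: CDB Add3=14 | r0:Add1,r1:Add2,r2:4,r3:14,r4:7
c12: - | r0:Add1,r1:Add2,r2:4,r3:14,r4:7
c13: CDB Mul1=21 | r0:Add1,r1:Add2,r2:4,r3:14,r4:7
c14: - | r0:Add1,r1:Add2,r2:4,r3:14,r4:7
c15: - | r0:Add1,r1:Add2,r2:4,r3:14,r4:7
c16: CDB Add1=24 | r0:24,r1:Add2,r2:4,r3:14,r4:7
c17: - | r0:24,r1:Add2,r2:4,r3:14,r4:7
c18: - | r0:24,r1:Add2,r2:4,r3:14,r4:7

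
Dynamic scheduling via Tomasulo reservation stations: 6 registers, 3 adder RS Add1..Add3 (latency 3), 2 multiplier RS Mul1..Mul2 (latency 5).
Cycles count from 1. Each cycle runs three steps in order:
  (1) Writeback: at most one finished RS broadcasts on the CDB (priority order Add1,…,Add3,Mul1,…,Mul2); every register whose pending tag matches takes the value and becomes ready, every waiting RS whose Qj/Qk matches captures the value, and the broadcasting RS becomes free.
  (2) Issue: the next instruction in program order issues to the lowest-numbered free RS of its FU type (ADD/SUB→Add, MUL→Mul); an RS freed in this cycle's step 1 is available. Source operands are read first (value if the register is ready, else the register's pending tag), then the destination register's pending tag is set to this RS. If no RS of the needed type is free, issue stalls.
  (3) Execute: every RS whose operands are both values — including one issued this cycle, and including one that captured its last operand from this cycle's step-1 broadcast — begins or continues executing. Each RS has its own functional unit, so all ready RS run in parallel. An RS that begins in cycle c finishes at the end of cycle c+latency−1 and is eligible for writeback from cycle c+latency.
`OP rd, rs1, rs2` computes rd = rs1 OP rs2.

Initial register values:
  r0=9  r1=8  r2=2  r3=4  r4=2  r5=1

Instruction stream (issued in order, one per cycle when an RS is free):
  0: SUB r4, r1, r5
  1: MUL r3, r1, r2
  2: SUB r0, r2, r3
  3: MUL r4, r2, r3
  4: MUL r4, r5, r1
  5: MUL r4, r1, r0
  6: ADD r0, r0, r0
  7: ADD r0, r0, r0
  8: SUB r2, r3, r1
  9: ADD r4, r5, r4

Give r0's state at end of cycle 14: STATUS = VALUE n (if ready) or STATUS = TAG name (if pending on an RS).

STATUS = TAG Add2

c1: issue SUB r4<-Add1 | r0:9,r1:8,r2:2,r3:4,r4:Add1,r5:1
c2: issue MUL r3<-Mul1 | r0:9,r1:8,r2:2,r3:Mul1,r4:Add1,r5:1
c3: issue SUB r0<-Add2 | r0:Add2,r1:8,r2:2,r3:Mul1,r4:Add1,r5:1
c4: CDB Add1=7; issue MUL r4<-Mul2 | r0:Add2,r1:8,r2:2,r3:Mul1,r4:Mul2,r5:1
c5: stall | r0:Add2,r1:8,r2:2,r3:Mul1,r4:Mul2,r5:1
c6: stall | r0:Add2,r1:8,r2:2,r3:Mul1,r4:Mul2,r5:1
c7: CDB Mul1=16; issue MUL r4<-Mul1 | r0:Add2,r1:8,r2:2,r3:16,r4:Mul1,r5:1
c8: stall | r0:Add2,r1:8,r2:2,r3:16,r4:Mul1,r5:1
c9: stall | r0:Add2,r1:8,r2:2,r3:16,r4:Mul1,r5:1
c10: CDB Add2=-14; stall | r0:-14,r1:8,r2:2,r3:16,r4:Mul1,r5:1
c11: stall | r0:-14,r1:8,r2:2,r3:16,r4:Mul1,r5:1
c12: CDB Mul1=8; issue MUL r4<-Mul1 | r0:-14,r1:8,r2:2,r3:16,r4:Mul1,r5:1
c13: CDB Mul2=32; issue ADD r0<-Add1 | r0:Add1,r1:8,r2:2,r3:16,r4:Mul1,r5:1
c14: issue ADD r0<-Add2 | r0:Add2,r1:8,r2:2,r3:16,r4:Mul1,r5:1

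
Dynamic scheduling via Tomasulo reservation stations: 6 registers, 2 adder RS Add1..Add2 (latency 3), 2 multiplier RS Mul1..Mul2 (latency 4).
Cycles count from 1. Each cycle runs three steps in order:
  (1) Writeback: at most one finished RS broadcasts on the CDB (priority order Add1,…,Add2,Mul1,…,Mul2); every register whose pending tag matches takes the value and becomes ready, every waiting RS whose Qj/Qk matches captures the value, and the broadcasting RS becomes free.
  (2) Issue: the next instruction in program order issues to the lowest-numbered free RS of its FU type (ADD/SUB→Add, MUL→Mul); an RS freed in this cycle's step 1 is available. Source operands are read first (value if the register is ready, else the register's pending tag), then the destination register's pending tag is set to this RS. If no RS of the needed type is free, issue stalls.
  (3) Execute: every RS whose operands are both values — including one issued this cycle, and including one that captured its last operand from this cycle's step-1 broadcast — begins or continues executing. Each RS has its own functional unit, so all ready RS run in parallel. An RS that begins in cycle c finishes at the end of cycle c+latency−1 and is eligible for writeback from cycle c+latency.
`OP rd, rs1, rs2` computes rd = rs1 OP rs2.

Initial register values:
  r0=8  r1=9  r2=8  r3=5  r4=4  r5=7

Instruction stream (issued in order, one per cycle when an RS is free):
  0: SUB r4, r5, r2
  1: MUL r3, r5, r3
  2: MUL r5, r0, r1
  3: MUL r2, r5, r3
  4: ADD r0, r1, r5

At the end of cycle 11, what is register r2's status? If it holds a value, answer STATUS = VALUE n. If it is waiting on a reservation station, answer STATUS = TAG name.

  c1: issue SUB r4<-Add1  regs: r0:8,r1:9,r2:8,r3:5,r4:Add1,r5:7
  c2: issue MUL r3<-Mul1  regs: r0:8,r1:9,r2:8,r3:Mul1,r4:Add1,r5:7
  c3: issue MUL r5<-Mul2  regs: r0:8,r1:9,r2:8,r3:Mul1,r4:Add1,r5:Mul2
  c4: CDB Add1=-1; stall  regs: r0:8,r1:9,r2:8,r3:Mul1,r4:-1,r5:Mul2
  c5: stall  regs: r0:8,r1:9,r2:8,r3:Mul1,r4:-1,r5:Mul2
  c6: CDB Mul1=35; issue MUL r2<-Mul1  regs: r0:8,r1:9,r2:Mul1,r3:35,r4:-1,r5:Mul2
  c7: CDB Mul2=72; issue ADD r0<-Add1  regs: r0:Add1,r1:9,r2:Mul1,r3:35,r4:-1,r5:72
  c8: -  regs: r0:Add1,r1:9,r2:Mul1,r3:35,r4:-1,r5:72
  c9: -  regs: r0:Add1,r1:9,r2:Mul1,r3:35,r4:-1,r5:72
  c10: CDB Add1=81  regs: r0:81,r1:9,r2:Mul1,r3:35,r4:-1,r5:72
  c11: CDB Mul1=2520  regs: r0:81,r1:9,r2:2520,r3:35,r4:-1,r5:72

STATUS = VALUE 2520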